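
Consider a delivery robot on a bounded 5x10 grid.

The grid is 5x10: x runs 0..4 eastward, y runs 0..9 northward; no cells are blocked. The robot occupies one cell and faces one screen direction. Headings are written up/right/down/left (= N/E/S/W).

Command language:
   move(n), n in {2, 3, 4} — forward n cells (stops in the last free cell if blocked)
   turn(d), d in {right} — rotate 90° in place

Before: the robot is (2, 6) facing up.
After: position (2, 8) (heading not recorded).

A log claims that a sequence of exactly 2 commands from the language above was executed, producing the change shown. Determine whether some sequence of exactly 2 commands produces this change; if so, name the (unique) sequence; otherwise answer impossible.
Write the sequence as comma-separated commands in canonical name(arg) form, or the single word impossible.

move(2), turn(right)

key: running turn(right) before move(2) would end elsewhere — order is forced
start: (2, 6) facing up
1. move(2) → (2, 8) facing up
2. turn(right) → (2, 8) facing right
no other 2-command option fits: unique.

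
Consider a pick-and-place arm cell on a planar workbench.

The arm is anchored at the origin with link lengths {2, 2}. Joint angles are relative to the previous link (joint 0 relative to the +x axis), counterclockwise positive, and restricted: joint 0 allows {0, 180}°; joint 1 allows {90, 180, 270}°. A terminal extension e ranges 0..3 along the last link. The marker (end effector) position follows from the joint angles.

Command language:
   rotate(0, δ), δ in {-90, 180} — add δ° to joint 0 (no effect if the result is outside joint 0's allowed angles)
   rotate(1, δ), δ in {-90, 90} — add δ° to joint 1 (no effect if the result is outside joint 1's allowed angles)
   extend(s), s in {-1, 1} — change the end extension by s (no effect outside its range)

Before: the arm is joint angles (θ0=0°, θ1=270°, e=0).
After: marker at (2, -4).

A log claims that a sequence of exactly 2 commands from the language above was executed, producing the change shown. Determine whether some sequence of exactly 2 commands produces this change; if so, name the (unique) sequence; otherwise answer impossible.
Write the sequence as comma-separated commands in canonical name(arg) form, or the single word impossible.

initial: joint angles (θ0=0°, θ1=270°, e=0)
step 1 (extend(1)): joint angles (θ0=0°, θ1=270°, e=1)
step 2 (extend(1)): joint angles (θ0=0°, θ1=270°, e=2)
no rival 2-sequence matches.

extend(1), extend(1)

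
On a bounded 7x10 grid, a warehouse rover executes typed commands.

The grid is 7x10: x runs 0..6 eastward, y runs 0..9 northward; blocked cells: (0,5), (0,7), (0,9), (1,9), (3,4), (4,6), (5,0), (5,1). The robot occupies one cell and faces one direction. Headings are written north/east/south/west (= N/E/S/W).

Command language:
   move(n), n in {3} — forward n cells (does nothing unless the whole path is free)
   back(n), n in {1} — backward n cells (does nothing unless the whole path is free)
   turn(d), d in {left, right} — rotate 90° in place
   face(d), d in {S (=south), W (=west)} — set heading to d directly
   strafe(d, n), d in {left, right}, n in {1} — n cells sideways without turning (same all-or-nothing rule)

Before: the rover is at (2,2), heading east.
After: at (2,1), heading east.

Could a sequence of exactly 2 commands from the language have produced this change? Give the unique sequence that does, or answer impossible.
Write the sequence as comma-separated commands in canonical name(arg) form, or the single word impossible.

key: running move(3) before strafe(right, 1) would end elsewhere — order is forced
t0: at (2,2), heading east
step 1 (strafe(right, 1)): at (2,1), heading east
step 2 (move(3)): at (2,1), heading east
no rival 2-sequence matches.

strafe(right, 1), move(3)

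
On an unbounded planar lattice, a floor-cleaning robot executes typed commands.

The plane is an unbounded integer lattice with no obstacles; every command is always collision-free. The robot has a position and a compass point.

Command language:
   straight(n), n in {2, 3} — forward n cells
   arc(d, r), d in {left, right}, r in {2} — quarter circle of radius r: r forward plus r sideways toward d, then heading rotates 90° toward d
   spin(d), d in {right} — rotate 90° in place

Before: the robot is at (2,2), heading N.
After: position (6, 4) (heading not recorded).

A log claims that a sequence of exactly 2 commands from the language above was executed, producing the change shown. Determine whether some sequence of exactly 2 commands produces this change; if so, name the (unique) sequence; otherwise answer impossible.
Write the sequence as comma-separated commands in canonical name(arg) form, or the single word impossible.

arc(right, 2), straight(2)

key: order matters: swapping arc(right, 2) and straight(2) lands elsewhere
begin: at (2,2), heading N
[1] after arc(right, 2): at (4,4), heading E
[2] after straight(2): at (6,4), heading E
no rival 2-sequence matches.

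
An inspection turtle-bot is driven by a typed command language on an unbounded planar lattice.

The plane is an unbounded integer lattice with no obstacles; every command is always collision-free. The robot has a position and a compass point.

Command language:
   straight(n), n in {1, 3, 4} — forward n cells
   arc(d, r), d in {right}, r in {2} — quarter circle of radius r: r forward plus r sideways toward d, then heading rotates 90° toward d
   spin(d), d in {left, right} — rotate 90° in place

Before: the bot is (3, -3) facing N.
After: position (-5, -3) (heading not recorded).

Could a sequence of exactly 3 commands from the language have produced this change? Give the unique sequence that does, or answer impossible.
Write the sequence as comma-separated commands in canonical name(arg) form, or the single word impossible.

key: running straight(4) before spin(left) would end elsewhere — order is forced
start: (3, -3) facing N
1. spin(left) → (3, -3) facing W
2. straight(4) → (-1, -3) facing W
3. straight(4) → (-5, -3) facing W
all 216 alternatives checked — unique.

spin(left), straight(4), straight(4)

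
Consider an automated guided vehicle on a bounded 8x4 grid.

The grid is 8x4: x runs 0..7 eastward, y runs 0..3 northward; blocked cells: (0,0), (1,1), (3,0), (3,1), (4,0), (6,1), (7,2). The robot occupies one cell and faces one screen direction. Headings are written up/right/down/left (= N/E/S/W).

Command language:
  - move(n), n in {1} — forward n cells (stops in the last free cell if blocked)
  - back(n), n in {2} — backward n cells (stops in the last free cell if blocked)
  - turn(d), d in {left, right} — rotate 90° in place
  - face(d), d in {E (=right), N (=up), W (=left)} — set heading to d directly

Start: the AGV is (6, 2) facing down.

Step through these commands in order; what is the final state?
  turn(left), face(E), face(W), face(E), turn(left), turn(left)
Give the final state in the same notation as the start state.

t0: (6, 2) facing down
[1] after turn(left): (6, 2) facing right
[2] after face(E): (6, 2) facing right
[3] after face(W): (6, 2) facing left
[4] after face(E): (6, 2) facing right
[5] after turn(left): (6, 2) facing up
[6] after turn(left): (6, 2) facing left

(6, 2) facing left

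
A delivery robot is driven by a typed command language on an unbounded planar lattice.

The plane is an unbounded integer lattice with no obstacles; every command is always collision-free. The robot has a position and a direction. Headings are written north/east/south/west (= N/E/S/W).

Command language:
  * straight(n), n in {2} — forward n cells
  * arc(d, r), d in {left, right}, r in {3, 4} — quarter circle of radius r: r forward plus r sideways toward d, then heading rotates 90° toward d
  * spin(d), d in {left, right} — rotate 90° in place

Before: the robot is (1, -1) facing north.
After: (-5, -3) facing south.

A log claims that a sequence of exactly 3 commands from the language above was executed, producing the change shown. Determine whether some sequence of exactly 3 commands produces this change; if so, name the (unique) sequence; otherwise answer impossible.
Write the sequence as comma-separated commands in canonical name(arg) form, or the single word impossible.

key: position moved to (-5,-3) AND the heading swung to S — translation plus rotation needed
start: (1, -1) facing north
t=1 arc(left, 3) ⇒ (-2, 2) facing west
t=2 arc(left, 3) ⇒ (-5, -1) facing south
t=3 straight(2) ⇒ (-5, -3) facing south
no other 3-command option fits: unique.

arc(left, 3), arc(left, 3), straight(2)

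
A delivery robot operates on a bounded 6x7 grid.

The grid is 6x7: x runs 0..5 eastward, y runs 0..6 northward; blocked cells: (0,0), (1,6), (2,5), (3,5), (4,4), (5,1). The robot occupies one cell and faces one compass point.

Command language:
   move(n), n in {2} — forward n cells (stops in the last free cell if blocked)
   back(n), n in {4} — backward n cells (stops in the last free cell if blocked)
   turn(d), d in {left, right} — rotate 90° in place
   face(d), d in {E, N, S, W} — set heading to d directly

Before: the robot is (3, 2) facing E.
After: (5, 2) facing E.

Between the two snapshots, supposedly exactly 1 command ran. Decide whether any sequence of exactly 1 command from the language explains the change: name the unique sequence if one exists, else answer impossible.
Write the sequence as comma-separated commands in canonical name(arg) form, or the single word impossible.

key: still facing E — the one step turns nothing
from: (3, 2) facing E
step 1 (move(2)): (5, 2) facing E
all 8 alternatives checked — unique.

move(2)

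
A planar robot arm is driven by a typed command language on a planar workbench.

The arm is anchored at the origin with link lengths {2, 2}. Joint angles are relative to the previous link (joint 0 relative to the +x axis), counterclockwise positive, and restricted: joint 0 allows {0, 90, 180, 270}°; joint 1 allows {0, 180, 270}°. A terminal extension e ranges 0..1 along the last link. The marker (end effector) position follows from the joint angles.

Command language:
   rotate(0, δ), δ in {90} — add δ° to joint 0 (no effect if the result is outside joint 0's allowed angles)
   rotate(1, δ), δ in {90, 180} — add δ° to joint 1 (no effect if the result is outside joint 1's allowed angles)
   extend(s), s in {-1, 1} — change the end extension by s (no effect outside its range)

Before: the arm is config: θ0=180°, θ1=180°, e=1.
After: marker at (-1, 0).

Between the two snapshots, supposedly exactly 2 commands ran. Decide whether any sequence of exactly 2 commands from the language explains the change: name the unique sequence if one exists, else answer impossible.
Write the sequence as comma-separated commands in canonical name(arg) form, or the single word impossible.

start: config: θ0=180°, θ1=180°, e=1
step 1 (rotate(0, 90)): config: θ0=270°, θ1=180°, e=1
step 2 (rotate(0, 90)): config: θ0=0°, θ1=180°, e=1
no other 2-command option fits: unique.

rotate(0, 90), rotate(0, 90)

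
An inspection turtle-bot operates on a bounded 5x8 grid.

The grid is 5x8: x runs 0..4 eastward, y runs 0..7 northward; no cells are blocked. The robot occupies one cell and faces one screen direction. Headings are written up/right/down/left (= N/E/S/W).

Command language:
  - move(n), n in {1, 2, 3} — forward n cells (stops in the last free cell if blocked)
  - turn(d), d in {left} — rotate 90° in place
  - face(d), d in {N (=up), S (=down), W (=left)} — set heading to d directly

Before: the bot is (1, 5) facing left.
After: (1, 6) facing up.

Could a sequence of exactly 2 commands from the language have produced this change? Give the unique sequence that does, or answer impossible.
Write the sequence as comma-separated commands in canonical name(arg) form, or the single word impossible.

face(N), move(1)

key: running move(1) before face(N) would end elsewhere — order is forced
t0: (1, 5) facing left
[1] after face(N): (1, 5) facing up
[2] after move(1): (1, 6) facing up
no other 2-command option fits: unique.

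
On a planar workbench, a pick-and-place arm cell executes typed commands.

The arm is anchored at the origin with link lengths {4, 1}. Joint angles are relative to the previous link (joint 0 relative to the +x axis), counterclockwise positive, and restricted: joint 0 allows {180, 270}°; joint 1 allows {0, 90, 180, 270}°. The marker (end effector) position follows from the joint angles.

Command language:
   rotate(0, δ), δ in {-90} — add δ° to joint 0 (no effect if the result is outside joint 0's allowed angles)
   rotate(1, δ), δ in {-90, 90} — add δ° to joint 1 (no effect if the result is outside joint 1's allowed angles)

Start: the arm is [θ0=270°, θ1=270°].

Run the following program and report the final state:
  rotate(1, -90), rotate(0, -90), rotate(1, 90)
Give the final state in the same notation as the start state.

initial: [θ0=270°, θ1=270°]
1. rotate(1, -90) → [θ0=270°, θ1=180°]
2. rotate(0, -90) → [θ0=180°, θ1=180°]
3. rotate(1, 90) → [θ0=180°, θ1=270°]

[θ0=180°, θ1=270°]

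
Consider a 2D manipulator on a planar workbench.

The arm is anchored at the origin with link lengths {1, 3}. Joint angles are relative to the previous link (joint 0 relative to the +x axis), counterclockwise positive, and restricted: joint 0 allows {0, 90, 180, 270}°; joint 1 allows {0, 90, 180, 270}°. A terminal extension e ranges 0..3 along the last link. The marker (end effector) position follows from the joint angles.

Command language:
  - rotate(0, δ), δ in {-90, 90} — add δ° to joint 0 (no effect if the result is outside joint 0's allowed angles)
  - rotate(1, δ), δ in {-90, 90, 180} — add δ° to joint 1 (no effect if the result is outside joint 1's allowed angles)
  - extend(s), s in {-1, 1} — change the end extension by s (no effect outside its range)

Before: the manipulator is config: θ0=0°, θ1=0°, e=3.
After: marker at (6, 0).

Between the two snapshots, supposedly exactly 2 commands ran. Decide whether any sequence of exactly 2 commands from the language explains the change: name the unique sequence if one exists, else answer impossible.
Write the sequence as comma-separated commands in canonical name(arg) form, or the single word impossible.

extend(1), extend(-1)

key: running extend(-1) before extend(1) would end elsewhere — order is forced
initial: config: θ0=0°, θ1=0°, e=3
step 1 (extend(1)): config: θ0=0°, θ1=0°, e=3
step 2 (extend(-1)): config: θ0=0°, θ1=0°, e=2
no rival 2-sequence matches.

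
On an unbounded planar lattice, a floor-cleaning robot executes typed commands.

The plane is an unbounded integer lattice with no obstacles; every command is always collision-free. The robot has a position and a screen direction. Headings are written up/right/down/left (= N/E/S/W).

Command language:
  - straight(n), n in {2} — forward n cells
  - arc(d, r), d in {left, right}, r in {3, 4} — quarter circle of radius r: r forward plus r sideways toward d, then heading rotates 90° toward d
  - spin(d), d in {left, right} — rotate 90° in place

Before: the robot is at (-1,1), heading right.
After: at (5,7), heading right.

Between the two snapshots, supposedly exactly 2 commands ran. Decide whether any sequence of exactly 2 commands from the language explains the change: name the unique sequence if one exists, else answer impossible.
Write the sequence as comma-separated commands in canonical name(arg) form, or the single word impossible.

key: order matters: swapping arc(left, 3) and arc(right, 3) lands elsewhere
initial: at (-1,1), heading right
step 1 (arc(left, 3)): at (2,4), heading up
step 2 (arc(right, 3)): at (5,7), heading right
no rival 2-sequence matches.

arc(left, 3), arc(right, 3)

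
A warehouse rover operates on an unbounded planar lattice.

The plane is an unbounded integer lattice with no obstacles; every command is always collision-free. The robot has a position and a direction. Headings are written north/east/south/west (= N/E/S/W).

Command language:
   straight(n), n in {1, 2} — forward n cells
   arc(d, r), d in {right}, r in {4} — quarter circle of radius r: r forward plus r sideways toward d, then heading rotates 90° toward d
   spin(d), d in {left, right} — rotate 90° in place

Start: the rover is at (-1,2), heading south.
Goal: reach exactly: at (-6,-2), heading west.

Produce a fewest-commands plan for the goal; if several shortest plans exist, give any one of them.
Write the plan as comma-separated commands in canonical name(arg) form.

arc(right, 4), straight(1)

t0: at (-1,2), heading south
t=1 arc(right, 4) ⇒ at (-5,-2), heading west
t=2 straight(1) ⇒ at (-6,-2), heading west
shorter routes all fall short; 2 is best.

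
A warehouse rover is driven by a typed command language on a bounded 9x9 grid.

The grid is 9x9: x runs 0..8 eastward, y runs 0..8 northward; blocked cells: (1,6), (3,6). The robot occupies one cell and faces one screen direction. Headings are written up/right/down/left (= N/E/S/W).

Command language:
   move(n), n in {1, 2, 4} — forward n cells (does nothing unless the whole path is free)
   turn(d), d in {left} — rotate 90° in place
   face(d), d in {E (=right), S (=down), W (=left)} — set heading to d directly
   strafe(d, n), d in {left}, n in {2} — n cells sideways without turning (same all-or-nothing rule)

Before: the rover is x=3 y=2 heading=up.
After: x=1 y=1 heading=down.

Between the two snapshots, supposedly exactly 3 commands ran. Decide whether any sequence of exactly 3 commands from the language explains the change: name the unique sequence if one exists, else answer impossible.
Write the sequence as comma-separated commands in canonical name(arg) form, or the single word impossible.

key: order matters: swapping strafe(left, 2) and move(1) lands elsewhere
begin: x=3 y=2 heading=up
1. strafe(left, 2) → x=1 y=2 heading=up
2. face(S) → x=1 y=2 heading=down
3. move(1) → x=1 y=1 heading=down
all 512 alternatives checked — unique.

strafe(left, 2), face(S), move(1)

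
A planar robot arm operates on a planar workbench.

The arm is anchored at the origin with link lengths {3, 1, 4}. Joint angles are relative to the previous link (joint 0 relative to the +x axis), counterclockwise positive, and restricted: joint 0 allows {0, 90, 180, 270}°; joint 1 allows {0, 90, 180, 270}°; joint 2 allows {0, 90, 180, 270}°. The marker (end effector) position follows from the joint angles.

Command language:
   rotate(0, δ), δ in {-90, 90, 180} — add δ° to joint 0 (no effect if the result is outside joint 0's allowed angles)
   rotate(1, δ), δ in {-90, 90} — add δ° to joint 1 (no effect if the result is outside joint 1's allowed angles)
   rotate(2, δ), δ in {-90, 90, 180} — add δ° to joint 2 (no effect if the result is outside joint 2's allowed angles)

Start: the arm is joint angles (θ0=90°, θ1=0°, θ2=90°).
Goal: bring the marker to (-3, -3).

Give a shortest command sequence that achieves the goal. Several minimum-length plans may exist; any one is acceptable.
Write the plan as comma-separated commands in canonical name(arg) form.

start: joint angles (θ0=90°, θ1=0°, θ2=90°)
[1] after rotate(0, 90): joint angles (θ0=180°, θ1=0°, θ2=90°)
[2] after rotate(2, 90): joint angles (θ0=180°, θ1=0°, θ2=180°)
[3] after rotate(1, -90): joint angles (θ0=180°, θ1=270°, θ2=180°)
no 2-step plan works, so 3 is optimal.

rotate(0, 90), rotate(2, 90), rotate(1, -90)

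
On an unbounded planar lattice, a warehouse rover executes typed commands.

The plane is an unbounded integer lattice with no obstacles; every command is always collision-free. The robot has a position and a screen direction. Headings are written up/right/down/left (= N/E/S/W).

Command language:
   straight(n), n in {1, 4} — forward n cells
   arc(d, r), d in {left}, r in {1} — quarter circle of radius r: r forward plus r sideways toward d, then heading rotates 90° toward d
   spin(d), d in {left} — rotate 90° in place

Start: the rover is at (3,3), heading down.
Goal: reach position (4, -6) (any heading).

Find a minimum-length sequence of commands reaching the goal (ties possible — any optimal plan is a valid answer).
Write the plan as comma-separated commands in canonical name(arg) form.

straight(4), straight(4), arc(left, 1)

initial: at (3,3), heading down
step 1 (straight(4)): at (3,-1), heading down
step 2 (straight(4)): at (3,-5), heading down
step 3 (arc(left, 1)): at (4,-6), heading right
shorter routes all fall short; 3 is best.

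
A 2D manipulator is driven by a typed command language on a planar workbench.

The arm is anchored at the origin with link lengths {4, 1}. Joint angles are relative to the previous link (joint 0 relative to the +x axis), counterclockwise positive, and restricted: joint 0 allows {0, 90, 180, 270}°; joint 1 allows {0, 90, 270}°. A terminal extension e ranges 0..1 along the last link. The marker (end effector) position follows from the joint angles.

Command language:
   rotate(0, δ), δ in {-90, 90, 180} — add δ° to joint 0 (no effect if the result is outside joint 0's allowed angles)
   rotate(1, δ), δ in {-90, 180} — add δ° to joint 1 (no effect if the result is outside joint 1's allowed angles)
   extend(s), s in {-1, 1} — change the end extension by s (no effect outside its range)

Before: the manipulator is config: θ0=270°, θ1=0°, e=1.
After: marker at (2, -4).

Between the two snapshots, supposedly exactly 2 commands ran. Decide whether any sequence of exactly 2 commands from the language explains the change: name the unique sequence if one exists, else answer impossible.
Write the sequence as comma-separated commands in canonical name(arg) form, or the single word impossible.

rotate(1, -90), rotate(1, 180)

key: order matters: swapping rotate(1, -90) and rotate(1, 180) lands elsewhere
begin: config: θ0=270°, θ1=0°, e=1
[1] after rotate(1, -90): config: θ0=270°, θ1=270°, e=1
[2] after rotate(1, 180): config: θ0=270°, θ1=90°, e=1
no other 2-command option fits: unique.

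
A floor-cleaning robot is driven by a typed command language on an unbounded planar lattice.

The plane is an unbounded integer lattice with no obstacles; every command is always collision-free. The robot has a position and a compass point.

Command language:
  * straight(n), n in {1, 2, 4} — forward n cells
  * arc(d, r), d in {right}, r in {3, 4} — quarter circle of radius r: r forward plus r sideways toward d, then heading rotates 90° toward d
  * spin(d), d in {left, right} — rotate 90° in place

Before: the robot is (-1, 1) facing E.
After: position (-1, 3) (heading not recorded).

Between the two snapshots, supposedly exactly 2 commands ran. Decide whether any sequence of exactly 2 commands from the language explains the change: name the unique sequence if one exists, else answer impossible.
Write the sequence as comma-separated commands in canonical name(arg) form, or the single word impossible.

spin(left), straight(2)

key: order matters: swapping spin(left) and straight(2) lands elsewhere
from: (-1, 1) facing E
[1] after spin(left): (-1, 1) facing N
[2] after straight(2): (-1, 3) facing N
uniquely the one of 49 2-step routes that fits.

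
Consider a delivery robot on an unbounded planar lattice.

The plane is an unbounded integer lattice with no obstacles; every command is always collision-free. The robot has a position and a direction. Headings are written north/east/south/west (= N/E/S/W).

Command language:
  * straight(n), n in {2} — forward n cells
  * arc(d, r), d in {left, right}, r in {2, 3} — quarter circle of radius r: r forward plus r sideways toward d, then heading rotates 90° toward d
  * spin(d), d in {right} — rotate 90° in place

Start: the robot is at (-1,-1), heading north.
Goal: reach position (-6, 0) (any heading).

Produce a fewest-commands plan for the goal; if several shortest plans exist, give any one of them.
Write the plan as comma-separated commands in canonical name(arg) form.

t0: at (-1,-1), heading north
[1] after arc(left, 3): at (-4,2), heading west
[2] after arc(left, 2): at (-6,0), heading south
shorter routes all fall short; 2 is best.

arc(left, 3), arc(left, 2)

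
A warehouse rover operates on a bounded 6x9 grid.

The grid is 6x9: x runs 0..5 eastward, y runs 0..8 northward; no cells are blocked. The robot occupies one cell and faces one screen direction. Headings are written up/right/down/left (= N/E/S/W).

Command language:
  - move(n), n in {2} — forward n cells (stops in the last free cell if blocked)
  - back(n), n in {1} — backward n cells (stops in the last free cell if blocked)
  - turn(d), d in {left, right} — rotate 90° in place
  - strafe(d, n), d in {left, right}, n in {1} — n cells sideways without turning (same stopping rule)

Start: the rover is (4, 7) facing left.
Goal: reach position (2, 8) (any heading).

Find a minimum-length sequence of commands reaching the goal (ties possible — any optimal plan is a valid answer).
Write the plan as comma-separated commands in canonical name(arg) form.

initial: (4, 7) facing left
[1] after strafe(right, 1): (4, 8) facing left
[2] after move(2): (2, 8) facing left
nothing shorter than 2 reaches the goal.

strafe(right, 1), move(2)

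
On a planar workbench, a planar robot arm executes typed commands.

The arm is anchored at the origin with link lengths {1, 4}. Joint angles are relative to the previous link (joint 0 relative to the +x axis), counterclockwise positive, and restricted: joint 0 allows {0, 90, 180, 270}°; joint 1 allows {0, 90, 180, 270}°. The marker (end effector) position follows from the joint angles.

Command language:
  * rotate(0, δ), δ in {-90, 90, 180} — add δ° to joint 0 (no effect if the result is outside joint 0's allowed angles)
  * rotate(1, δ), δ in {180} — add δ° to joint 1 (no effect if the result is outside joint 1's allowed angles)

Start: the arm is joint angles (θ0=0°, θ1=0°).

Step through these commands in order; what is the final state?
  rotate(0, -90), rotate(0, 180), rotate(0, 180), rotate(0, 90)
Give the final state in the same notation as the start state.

joint angles (θ0=0°, θ1=0°)

begin: joint angles (θ0=0°, θ1=0°)
t=1 rotate(0, -90) ⇒ joint angles (θ0=270°, θ1=0°)
t=2 rotate(0, 180) ⇒ joint angles (θ0=90°, θ1=0°)
t=3 rotate(0, 180) ⇒ joint angles (θ0=270°, θ1=0°)
t=4 rotate(0, 90) ⇒ joint angles (θ0=0°, θ1=0°)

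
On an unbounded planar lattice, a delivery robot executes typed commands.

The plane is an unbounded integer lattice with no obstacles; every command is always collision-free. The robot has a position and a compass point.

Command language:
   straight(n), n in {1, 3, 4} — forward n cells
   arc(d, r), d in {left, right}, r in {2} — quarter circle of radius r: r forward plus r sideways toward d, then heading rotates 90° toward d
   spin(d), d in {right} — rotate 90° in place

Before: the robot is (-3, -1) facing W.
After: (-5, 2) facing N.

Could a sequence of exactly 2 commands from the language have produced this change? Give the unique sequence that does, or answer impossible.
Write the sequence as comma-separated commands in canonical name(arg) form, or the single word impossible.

arc(right, 2), straight(1)

key: running straight(1) before arc(right, 2) would end elsewhere — order is forced
begin: (-3, -1) facing W
t=1 arc(right, 2) ⇒ (-5, 1) facing N
t=2 straight(1) ⇒ (-5, 2) facing N
all 36 alternatives checked — unique.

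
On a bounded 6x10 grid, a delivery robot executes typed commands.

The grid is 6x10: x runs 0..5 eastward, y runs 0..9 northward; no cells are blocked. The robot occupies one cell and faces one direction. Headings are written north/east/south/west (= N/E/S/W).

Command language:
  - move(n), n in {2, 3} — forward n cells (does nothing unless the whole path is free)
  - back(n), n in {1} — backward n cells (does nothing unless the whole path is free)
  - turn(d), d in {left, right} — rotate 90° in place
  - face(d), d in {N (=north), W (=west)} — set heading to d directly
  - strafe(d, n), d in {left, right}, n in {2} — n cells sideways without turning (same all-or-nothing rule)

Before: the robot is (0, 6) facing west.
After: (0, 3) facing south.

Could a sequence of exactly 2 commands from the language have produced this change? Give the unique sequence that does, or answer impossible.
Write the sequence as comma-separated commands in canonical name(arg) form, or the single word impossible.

turn(left), move(3)

key: order matters: swapping turn(left) and move(3) lands elsewhere
initial: (0, 6) facing west
1. turn(left) → (0, 6) facing south
2. move(3) → (0, 3) facing south
no rival 2-sequence matches.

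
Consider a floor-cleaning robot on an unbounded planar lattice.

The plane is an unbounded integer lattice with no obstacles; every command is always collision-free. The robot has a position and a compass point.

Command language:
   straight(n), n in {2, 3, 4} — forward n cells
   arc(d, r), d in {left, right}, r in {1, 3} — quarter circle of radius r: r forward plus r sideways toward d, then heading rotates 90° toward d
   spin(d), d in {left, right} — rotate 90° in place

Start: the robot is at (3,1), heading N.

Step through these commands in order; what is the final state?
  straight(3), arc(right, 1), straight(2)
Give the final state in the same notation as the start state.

start: at (3,1), heading N
[1] after straight(3): at (3,4), heading N
[2] after arc(right, 1): at (4,5), heading E
[3] after straight(2): at (6,5), heading E

at (6,5), heading E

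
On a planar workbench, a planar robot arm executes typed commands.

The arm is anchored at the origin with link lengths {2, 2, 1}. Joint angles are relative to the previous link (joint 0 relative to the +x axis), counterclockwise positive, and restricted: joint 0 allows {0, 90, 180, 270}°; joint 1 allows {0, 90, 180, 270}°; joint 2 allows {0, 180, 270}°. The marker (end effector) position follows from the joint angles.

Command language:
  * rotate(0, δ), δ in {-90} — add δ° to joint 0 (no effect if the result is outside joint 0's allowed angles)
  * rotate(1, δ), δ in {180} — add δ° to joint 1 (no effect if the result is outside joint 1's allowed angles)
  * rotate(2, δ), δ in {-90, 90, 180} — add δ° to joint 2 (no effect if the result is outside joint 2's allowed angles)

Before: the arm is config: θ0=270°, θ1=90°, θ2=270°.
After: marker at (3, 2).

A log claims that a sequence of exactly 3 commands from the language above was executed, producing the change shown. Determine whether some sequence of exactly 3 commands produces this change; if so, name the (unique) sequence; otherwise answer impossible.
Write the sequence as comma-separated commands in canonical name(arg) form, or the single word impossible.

initial: config: θ0=270°, θ1=90°, θ2=270°
t=1 rotate(0, -90) ⇒ config: θ0=180°, θ1=90°, θ2=270°
t=2 rotate(0, -90) ⇒ config: θ0=90°, θ1=90°, θ2=270°
t=3 rotate(0, -90) ⇒ config: θ0=0°, θ1=90°, θ2=270°
uniquely the one of 125 3-step routes that fits.

rotate(0, -90), rotate(0, -90), rotate(0, -90)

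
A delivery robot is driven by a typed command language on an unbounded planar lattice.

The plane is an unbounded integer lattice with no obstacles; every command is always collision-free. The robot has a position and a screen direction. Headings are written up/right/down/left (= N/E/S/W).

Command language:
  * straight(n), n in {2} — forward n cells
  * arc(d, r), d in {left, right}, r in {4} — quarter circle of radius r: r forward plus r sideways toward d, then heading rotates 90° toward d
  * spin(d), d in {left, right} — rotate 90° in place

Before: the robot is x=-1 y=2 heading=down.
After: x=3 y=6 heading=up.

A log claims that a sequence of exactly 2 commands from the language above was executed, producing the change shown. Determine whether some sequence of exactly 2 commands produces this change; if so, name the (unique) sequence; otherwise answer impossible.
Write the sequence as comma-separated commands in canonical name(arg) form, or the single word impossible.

key: cell and facing (now N) both changed — the 2 commands mix motion and turning
start: x=-1 y=2 heading=down
t=1 spin(left) ⇒ x=-1 y=2 heading=right
t=2 arc(left, 4) ⇒ x=3 y=6 heading=up
uniquely the one of 25 2-step routes that fits.

spin(left), arc(left, 4)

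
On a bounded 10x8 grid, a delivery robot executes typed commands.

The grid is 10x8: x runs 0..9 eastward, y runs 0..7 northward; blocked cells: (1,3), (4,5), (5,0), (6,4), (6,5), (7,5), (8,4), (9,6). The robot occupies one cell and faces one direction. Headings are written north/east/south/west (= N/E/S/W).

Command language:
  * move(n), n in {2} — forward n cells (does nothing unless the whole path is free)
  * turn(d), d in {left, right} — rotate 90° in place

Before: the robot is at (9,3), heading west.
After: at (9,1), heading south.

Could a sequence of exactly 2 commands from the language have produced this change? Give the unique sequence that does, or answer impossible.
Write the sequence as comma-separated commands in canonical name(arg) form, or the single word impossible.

key: order matters: swapping turn(left) and move(2) lands elsewhere
from: at (9,3), heading west
[1] after turn(left): at (9,3), heading south
[2] after move(2): at (9,1), heading south
no rival 2-sequence matches.

turn(left), move(2)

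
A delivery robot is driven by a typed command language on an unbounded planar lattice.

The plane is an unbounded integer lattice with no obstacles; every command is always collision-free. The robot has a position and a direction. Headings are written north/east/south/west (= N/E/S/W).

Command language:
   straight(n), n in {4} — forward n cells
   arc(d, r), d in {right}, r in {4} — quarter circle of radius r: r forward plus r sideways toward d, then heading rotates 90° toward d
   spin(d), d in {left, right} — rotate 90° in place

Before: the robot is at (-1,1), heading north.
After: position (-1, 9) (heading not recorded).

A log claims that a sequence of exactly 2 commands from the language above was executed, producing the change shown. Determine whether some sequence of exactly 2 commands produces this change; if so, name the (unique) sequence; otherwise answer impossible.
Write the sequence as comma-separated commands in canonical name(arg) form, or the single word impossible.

start: at (-1,1), heading north
1. straight(4) → at (-1,5), heading north
2. straight(4) → at (-1,9), heading north
no rival 2-sequence matches.

straight(4), straight(4)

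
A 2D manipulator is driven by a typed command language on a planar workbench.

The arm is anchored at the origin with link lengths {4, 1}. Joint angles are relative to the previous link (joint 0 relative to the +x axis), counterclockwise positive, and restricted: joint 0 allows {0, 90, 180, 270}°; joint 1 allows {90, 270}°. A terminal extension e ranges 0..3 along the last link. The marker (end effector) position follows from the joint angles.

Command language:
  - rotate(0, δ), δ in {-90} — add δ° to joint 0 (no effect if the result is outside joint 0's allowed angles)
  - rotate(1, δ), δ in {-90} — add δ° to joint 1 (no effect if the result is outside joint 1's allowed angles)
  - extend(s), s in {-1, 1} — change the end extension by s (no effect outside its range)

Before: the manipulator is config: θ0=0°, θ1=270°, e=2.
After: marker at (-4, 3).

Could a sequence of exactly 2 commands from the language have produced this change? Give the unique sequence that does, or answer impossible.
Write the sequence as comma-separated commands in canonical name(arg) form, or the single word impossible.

t0: config: θ0=0°, θ1=270°, e=2
step 1 (rotate(0, -90)): config: θ0=270°, θ1=270°, e=2
step 2 (rotate(0, -90)): config: θ0=180°, θ1=270°, e=2
no other 2-command option fits: unique.

rotate(0, -90), rotate(0, -90)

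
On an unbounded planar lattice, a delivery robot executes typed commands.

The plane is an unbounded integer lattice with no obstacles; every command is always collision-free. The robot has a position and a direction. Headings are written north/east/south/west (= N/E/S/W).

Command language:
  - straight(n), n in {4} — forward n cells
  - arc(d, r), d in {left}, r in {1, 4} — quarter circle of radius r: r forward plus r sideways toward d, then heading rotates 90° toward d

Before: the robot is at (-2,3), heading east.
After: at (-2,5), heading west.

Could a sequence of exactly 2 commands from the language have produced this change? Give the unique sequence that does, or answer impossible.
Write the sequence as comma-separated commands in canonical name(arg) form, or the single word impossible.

key: position moved to (-2,5) AND the heading swung to W — translation plus rotation needed
initial: at (-2,3), heading east
step 1 (arc(left, 1)): at (-1,4), heading north
step 2 (arc(left, 1)): at (-2,5), heading west
no rival 2-sequence matches.

arc(left, 1), arc(left, 1)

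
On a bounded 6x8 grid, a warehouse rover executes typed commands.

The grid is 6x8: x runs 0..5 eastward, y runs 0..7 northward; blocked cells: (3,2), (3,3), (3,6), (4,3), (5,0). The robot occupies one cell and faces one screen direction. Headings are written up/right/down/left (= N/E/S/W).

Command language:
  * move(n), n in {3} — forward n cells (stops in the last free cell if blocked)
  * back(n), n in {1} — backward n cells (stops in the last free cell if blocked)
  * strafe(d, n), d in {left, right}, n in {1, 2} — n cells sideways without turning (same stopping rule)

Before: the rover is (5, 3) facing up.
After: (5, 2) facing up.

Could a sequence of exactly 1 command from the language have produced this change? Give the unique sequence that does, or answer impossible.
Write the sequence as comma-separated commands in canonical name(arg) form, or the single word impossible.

back(1)

key: still facing N — the one step turns nothing
from: (5, 3) facing up
[1] after back(1): (5, 2) facing up
all 6 alternatives checked — unique.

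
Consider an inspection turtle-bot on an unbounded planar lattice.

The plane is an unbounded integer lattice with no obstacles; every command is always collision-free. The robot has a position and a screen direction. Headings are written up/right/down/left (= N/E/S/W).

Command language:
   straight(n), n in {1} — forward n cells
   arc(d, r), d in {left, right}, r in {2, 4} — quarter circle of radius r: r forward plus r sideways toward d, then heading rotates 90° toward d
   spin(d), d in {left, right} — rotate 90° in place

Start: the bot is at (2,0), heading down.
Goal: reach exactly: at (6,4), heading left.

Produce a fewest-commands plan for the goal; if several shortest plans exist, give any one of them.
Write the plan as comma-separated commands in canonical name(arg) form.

spin(left), arc(left, 4), spin(left)

start: at (2,0), heading down
step 1 (spin(left)): at (2,0), heading right
step 2 (arc(left, 4)): at (6,4), heading up
step 3 (spin(left)): at (6,4), heading left
nothing shorter than 3 reaches the goal.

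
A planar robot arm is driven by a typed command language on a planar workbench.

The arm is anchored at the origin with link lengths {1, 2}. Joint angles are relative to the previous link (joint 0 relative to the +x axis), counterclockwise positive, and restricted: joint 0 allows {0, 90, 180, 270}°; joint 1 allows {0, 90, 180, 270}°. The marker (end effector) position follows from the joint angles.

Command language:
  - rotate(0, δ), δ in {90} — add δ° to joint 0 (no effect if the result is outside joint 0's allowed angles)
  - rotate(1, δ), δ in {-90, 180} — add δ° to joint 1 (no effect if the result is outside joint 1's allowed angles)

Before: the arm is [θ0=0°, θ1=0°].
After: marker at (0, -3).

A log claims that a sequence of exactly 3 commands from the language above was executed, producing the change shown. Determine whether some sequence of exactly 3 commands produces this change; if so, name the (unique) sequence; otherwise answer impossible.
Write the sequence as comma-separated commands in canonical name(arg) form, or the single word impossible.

initial: [θ0=0°, θ1=0°]
1. rotate(0, 90) → [θ0=90°, θ1=0°]
2. rotate(0, 90) → [θ0=180°, θ1=0°]
3. rotate(0, 90) → [θ0=270°, θ1=0°]
uniquely the one of 27 3-step routes that fits.

rotate(0, 90), rotate(0, 90), rotate(0, 90)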